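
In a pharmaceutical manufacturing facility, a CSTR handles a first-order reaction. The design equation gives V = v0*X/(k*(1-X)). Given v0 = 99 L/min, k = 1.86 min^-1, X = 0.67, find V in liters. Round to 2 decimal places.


V = v0 * X / (k * (1 - X))
V = 99 * 0.67 / (1.86 * (1 - 0.67))
V = 66.33 / (1.86 * 0.33)
V = 66.33 / 0.6138
V = 108.06 L


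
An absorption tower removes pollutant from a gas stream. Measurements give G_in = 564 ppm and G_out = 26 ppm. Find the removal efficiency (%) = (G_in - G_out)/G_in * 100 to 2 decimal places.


Efficiency = (G_in - G_out) / G_in * 100%
Efficiency = (564 - 26) / 564 * 100
Efficiency = 538 / 564 * 100
Efficiency = 95.39%


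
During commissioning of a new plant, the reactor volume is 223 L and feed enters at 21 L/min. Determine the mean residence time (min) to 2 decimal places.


tau = V / v0
tau = 223 / 21
tau = 10.62 min


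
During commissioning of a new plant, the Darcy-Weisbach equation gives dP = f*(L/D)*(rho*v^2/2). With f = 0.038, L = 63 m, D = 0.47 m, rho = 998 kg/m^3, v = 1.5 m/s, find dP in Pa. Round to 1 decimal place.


dP = f * (L/D) * (rho*v^2/2)
dP = 0.038 * (63/0.47) * (998*1.5^2/2)
L/D = 134.04255319
rho*v^2/2 = 998*2.25/2 = 1122.75
dP = 0.038 * 134.04255319 * 1122.75
dP = 5718.9 Pa


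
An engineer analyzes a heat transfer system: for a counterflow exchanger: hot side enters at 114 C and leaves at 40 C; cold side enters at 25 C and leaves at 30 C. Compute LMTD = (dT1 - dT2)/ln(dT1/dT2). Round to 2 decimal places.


dT1 = Th_in - Tc_out = 114 - 30 = 84
dT2 = Th_out - Tc_in = 40 - 25 = 15
LMTD = (dT1 - dT2) / ln(dT1/dT2)
LMTD = (84 - 15) / ln(84/15)
LMTD = 40.05 K


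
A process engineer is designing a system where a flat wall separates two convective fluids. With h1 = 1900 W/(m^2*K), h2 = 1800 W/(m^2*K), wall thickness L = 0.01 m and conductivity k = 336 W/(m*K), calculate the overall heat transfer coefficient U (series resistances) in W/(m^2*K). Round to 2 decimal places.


1/U = 1/h1 + L/k + 1/h2
1/U = 1/1900 + 0.01/336 + 1/1800
1/U = 0.0005263158 + 2.97619e-05 + 0.0005555556
1/U = 0.0011116333
U = 899.58 W/(m^2*K)


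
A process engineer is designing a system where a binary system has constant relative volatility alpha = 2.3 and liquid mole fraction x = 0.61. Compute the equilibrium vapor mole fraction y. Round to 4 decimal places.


y = alpha*x / (1 + (alpha-1)*x)
y = 2.3*0.61 / (1 + (2.3-1)*0.61)
y = 1.403 / (1 + 0.793)
y = 1.403 / 1.793
y = 0.7825


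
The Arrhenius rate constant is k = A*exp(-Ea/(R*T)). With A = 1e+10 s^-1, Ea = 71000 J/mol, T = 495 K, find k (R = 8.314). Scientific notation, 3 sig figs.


k = A * exp(-Ea/(R*T))
k = 1e+10 * exp(-71000 / (8.314 * 495))
k = 1e+10 * exp(-17.252146)
k = 3.22e+02


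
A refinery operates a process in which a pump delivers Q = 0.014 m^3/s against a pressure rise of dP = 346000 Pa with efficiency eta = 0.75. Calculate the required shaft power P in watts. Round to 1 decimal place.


P = Q * dP / eta
P = 0.014 * 346000 / 0.75
P = 4844.0 / 0.75
P = 6458.7 W


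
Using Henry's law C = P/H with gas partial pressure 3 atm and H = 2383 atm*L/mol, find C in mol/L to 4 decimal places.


C = P / H
C = 3 / 2383
C = 0.0013 mol/L


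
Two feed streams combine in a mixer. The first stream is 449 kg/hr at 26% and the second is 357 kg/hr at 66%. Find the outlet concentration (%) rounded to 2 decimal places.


Mass balance on solute: F1*x1 + F2*x2 = F3*x3
F3 = F1 + F2 = 449 + 357 = 806 kg/hr
x3 = (F1*x1 + F2*x2)/F3
x3 = (449*0.26 + 357*0.66) / 806
x3 = 43.72%


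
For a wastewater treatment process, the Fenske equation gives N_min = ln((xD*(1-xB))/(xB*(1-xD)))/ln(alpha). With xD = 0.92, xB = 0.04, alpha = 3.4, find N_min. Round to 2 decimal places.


N_min = ln((xD*(1-xB))/(xB*(1-xD))) / ln(alpha)
Numerator inside ln: 0.8832 / 0.0032 = 276.0
ln(276.0) = 5.620401
ln(alpha) = ln(3.4) = 1.223775
N_min = 5.620401 / 1.223775 = 4.59


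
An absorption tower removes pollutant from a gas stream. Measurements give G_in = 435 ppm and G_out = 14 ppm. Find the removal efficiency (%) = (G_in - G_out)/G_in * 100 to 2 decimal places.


Efficiency = (G_in - G_out) / G_in * 100%
Efficiency = (435 - 14) / 435 * 100
Efficiency = 421 / 435 * 100
Efficiency = 96.78%


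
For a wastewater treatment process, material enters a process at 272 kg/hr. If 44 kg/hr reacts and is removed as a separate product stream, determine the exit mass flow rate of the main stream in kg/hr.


Steady-state mass balance on the main outlet: F_out = F_in - F_removed
F_out = 272 - 44
F_out = 228 kg/hr


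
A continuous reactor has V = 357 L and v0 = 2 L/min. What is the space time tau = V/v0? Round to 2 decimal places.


tau = V / v0
tau = 357 / 2
tau = 178.50 min


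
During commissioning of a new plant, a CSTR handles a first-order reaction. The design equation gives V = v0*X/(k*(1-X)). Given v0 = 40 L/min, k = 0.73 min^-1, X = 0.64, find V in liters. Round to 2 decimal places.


V = v0 * X / (k * (1 - X))
V = 40 * 0.64 / (0.73 * (1 - 0.64))
V = 25.6 / (0.73 * 0.36)
V = 25.6 / 0.2628
V = 97.41 L


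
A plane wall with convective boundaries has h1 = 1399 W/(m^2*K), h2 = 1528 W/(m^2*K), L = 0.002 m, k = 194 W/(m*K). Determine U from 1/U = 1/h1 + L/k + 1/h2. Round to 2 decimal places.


1/U = 1/h1 + L/k + 1/h2
1/U = 1/1399 + 0.002/194 + 1/1528
1/U = 0.0007147963 + 1.03093e-05 + 0.0006544503
1/U = 0.0013795559
U = 724.87 W/(m^2*K)


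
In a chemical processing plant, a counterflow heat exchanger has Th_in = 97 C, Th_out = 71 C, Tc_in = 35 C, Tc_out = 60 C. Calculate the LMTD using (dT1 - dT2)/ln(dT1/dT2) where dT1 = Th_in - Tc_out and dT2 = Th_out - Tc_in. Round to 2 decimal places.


dT1 = Th_in - Tc_out = 97 - 60 = 37
dT2 = Th_out - Tc_in = 71 - 35 = 36
LMTD = (dT1 - dT2) / ln(dT1/dT2)
LMTD = (37 - 36) / ln(37/36)
LMTD = 36.50 K


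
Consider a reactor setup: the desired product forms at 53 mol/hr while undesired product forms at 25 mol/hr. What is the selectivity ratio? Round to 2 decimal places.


S = desired product rate / undesired product rate
S = 53 / 25
S = 2.12


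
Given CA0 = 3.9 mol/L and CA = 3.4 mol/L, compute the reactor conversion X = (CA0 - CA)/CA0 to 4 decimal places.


X = (CA0 - CA) / CA0
X = (3.9 - 3.4) / 3.9
X = 0.5 / 3.9
X = 0.1282


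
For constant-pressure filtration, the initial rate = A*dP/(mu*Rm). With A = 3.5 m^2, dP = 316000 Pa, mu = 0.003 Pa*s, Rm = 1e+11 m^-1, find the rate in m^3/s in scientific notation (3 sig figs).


rate = A * dP / (mu * Rm)
rate = 3.5 * 316000 / (0.003 * 1e+11)
rate = 1106000.0 / 3.000e+08
rate = 3.69e-03 m^3/s


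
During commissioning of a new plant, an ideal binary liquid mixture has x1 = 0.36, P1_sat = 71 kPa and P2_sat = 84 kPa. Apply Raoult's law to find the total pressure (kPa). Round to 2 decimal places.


P = x1*P1_sat + x2*P2_sat
x2 = 1 - x1 = 1 - 0.36 = 0.64
P = 0.36*71 + 0.64*84
P = 25.56 + 53.76
P = 79.32 kPa


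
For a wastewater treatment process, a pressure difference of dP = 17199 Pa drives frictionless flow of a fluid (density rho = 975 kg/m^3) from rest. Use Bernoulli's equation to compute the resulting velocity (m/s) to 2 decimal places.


v = sqrt(2*dP/rho)
v = sqrt(2*17199/975)
v = sqrt(35.28)
v = 5.94 m/s


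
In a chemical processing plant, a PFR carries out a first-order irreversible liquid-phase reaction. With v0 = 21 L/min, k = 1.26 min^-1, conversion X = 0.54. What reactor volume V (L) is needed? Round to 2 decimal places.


V = (v0/k) * ln(1/(1-X))
V = (21/1.26) * ln(1/(1-0.54))
V = 16.666667 * ln(2.173913)
V = 16.666667 * 0.776529
V = 12.94 L


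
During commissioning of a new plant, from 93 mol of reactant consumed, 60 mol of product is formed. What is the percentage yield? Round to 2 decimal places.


Yield = (moles product / moles consumed) * 100%
Yield = (60 / 93) * 100
Yield = 0.6452 * 100
Yield = 64.52%


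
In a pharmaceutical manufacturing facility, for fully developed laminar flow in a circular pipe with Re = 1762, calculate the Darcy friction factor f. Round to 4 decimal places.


f = 64 / Re
f = 64 / 1762
f = 0.0363


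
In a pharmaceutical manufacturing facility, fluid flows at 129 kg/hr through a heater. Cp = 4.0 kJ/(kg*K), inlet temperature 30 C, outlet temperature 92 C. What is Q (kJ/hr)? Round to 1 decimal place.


Q = m_dot * Cp * (T2 - T1)
Q = 129 * 4.0 * (92 - 30)
Q = 129 * 4.0 * 62
Q = 31992.0 kJ/hr


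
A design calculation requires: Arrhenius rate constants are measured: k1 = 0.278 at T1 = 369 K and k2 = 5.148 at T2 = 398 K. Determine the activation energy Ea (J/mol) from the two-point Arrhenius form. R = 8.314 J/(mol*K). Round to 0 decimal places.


Ea = R * ln(k2/k1) / (1/T1 - 1/T2)
ln(k2/k1) = ln(5.148/0.278) = 2.9187425
1/T1 - 1/T2 = 1/369 - 1/398 = 0.000197464286
Ea = 8.314 * 2.9187425 / 0.000197464286
Ea = 122890 J/mol


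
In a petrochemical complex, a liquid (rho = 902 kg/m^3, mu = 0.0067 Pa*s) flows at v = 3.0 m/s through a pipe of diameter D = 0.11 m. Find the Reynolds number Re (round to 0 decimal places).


Re = rho * v * D / mu
Re = 902 * 3.0 * 0.11 / 0.0067
Re = 297.66 / 0.0067
Re = 44427


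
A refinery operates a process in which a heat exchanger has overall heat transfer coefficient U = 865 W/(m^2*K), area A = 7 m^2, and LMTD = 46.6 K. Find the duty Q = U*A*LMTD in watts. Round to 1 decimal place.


Q = U * A * LMTD
Q = 865 * 7 * 46.6
Q = 282163.0 W


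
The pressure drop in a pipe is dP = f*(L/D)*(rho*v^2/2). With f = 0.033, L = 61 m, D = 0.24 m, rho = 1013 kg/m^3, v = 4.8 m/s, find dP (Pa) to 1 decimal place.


dP = f * (L/D) * (rho*v^2/2)
dP = 0.033 * (61/0.24) * (1013*4.8^2/2)
L/D = 254.16666667
rho*v^2/2 = 1013*23.04/2 = 11669.76
dP = 0.033 * 254.16666667 * 11669.76
dP = 97880.1 Pa


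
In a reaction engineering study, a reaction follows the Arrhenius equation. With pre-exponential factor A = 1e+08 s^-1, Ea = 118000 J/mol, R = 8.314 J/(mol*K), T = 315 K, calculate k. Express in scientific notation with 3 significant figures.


k = A * exp(-Ea/(R*T))
k = 1e+08 * exp(-118000 / (8.314 * 315))
k = 1e+08 * exp(-45.056913)
k = 2.70e-12


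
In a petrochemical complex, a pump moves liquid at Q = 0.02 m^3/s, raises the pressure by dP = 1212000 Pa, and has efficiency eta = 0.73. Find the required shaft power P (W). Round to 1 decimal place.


P = Q * dP / eta
P = 0.02 * 1212000 / 0.73
P = 24240.0 / 0.73
P = 33205.5 W


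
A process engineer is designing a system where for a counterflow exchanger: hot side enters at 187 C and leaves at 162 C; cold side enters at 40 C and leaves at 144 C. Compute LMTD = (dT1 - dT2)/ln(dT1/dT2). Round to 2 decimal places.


dT1 = Th_in - Tc_out = 187 - 144 = 43
dT2 = Th_out - Tc_in = 162 - 40 = 122
LMTD = (dT1 - dT2) / ln(dT1/dT2)
LMTD = (43 - 122) / ln(43/122)
LMTD = 75.76 K


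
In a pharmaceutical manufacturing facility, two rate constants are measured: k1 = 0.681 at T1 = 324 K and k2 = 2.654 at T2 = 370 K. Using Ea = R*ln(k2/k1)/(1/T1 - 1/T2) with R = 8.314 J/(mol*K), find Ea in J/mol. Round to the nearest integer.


Ea = R * ln(k2/k1) / (1/T1 - 1/T2)
ln(k2/k1) = ln(2.654/0.681) = 1.3602609
1/T1 - 1/T2 = 1/324 - 1/370 = 0.00038371705
Ea = 8.314 * 1.3602609 / 0.00038371705
Ea = 29473 J/mol


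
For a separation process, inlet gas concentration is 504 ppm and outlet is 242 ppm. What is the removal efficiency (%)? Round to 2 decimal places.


Efficiency = (G_in - G_out) / G_in * 100%
Efficiency = (504 - 242) / 504 * 100
Efficiency = 262 / 504 * 100
Efficiency = 51.98%


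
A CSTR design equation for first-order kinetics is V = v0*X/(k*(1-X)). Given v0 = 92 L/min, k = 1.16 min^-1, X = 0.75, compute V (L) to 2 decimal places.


V = v0 * X / (k * (1 - X))
V = 92 * 0.75 / (1.16 * (1 - 0.75))
V = 69.0 / (1.16 * 0.25)
V = 69.0 / 0.29
V = 237.93 L


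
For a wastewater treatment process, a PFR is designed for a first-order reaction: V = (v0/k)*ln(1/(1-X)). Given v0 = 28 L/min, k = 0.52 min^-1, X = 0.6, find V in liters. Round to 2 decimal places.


V = (v0/k) * ln(1/(1-X))
V = (28/0.52) * ln(1/(1-0.6))
V = 53.846154 * ln(2.5)
V = 53.846154 * 0.916291
V = 49.34 L


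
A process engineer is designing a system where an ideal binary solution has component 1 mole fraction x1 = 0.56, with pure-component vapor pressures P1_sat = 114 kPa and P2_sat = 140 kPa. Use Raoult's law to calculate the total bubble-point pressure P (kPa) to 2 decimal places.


P = x1*P1_sat + x2*P2_sat
x2 = 1 - x1 = 1 - 0.56 = 0.44
P = 0.56*114 + 0.44*140
P = 63.84 + 61.6
P = 125.44 kPa


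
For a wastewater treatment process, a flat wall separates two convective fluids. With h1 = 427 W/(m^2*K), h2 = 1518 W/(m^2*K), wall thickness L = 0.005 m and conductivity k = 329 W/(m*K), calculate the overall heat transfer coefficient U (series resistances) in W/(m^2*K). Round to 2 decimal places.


1/U = 1/h1 + L/k + 1/h2
1/U = 1/427 + 0.005/329 + 1/1518
1/U = 0.0023419204 + 1.51976e-05 + 0.0006587615
1/U = 0.0030158795
U = 331.58 W/(m^2*K)


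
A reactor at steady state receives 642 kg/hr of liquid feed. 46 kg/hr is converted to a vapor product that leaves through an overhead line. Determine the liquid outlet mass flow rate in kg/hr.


Steady-state mass balance on the main outlet: F_out = F_in - F_removed
F_out = 642 - 46
F_out = 596 kg/hr


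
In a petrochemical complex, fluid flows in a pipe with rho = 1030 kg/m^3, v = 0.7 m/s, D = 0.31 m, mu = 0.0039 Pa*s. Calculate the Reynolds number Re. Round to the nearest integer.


Re = rho * v * D / mu
Re = 1030 * 0.7 * 0.31 / 0.0039
Re = 223.51 / 0.0039
Re = 57310


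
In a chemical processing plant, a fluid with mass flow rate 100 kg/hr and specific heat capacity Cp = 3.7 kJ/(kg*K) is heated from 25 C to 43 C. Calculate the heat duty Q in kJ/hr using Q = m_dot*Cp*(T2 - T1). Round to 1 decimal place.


Q = m_dot * Cp * (T2 - T1)
Q = 100 * 3.7 * (43 - 25)
Q = 100 * 3.7 * 18
Q = 6660.0 kJ/hr


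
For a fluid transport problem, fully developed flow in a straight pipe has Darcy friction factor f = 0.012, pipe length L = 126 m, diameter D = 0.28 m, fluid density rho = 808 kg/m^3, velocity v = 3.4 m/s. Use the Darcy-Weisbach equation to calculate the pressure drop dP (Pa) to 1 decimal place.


dP = f * (L/D) * (rho*v^2/2)
dP = 0.012 * (126/0.28) * (808*3.4^2/2)
L/D = 450.0
rho*v^2/2 = 808*11.56/2 = 4670.24
dP = 0.012 * 450.0 * 4670.24
dP = 25219.3 Pa


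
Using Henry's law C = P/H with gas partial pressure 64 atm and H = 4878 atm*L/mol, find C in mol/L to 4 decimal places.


C = P / H
C = 64 / 4878
C = 0.0131 mol/L


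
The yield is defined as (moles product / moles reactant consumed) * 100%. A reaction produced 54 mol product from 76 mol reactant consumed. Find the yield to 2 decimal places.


Yield = (moles product / moles consumed) * 100%
Yield = (54 / 76) * 100
Yield = 0.7105 * 100
Yield = 71.05%


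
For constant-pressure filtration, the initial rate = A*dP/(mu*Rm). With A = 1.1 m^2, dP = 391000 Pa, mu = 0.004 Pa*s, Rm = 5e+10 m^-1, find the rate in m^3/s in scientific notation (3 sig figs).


rate = A * dP / (mu * Rm)
rate = 1.1 * 391000 / (0.004 * 5e+10)
rate = 430100.0 / 2.000e+08
rate = 2.15e-03 m^3/s


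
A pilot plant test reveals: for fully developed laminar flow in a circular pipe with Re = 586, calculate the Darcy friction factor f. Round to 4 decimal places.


f = 64 / Re
f = 64 / 586
f = 0.1092


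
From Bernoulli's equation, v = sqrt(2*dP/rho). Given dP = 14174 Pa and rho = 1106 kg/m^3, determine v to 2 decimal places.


v = sqrt(2*dP/rho)
v = sqrt(2*14174/1106)
v = sqrt(25.631103)
v = 5.06 m/s


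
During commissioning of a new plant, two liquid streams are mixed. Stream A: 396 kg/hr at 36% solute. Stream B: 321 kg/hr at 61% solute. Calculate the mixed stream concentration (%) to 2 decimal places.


Mass balance on solute: F1*x1 + F2*x2 = F3*x3
F3 = F1 + F2 = 396 + 321 = 717 kg/hr
x3 = (F1*x1 + F2*x2)/F3
x3 = (396*0.36 + 321*0.61) / 717
x3 = 47.19%


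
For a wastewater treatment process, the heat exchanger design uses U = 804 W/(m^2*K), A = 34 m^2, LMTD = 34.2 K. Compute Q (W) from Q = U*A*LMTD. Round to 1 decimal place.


Q = U * A * LMTD
Q = 804 * 34 * 34.2
Q = 934891.2 W


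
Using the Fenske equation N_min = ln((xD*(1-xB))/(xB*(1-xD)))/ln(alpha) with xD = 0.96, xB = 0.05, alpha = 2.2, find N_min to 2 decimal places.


N_min = ln((xD*(1-xB))/(xB*(1-xD))) / ln(alpha)
Numerator inside ln: 0.912 / 0.002 = 456.0
ln(456.0) = 6.122493
ln(alpha) = ln(2.2) = 0.788457
N_min = 6.122493 / 0.788457 = 7.77


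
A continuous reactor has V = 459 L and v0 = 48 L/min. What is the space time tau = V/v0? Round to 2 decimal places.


tau = V / v0
tau = 459 / 48
tau = 9.56 min


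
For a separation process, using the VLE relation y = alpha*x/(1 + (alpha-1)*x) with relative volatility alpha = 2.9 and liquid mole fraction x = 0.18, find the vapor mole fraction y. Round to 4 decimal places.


y = alpha*x / (1 + (alpha-1)*x)
y = 2.9*0.18 / (1 + (2.9-1)*0.18)
y = 0.522 / (1 + 0.342)
y = 0.522 / 1.342
y = 0.3890


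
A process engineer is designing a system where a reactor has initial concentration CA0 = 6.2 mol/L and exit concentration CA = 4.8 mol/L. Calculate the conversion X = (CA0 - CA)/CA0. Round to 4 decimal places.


X = (CA0 - CA) / CA0
X = (6.2 - 4.8) / 6.2
X = 1.4 / 6.2
X = 0.2258


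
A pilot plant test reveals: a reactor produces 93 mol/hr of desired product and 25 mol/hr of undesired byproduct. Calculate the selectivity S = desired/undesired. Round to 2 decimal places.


S = desired product rate / undesired product rate
S = 93 / 25
S = 3.72


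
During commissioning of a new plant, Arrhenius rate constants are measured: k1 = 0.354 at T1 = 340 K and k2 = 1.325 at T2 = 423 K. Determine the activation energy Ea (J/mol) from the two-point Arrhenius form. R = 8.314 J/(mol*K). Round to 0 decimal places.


Ea = R * ln(k2/k1) / (1/T1 - 1/T2)
ln(k2/k1) = ln(1.325/0.354) = 1.3198708
1/T1 - 1/T2 = 1/340 - 1/423 = 0.000577110277
Ea = 8.314 * 1.3198708 / 0.000577110277
Ea = 19014 J/mol


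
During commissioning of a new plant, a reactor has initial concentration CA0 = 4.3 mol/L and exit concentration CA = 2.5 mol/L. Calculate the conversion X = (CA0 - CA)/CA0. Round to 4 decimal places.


X = (CA0 - CA) / CA0
X = (4.3 - 2.5) / 4.3
X = 1.8 / 4.3
X = 0.4186


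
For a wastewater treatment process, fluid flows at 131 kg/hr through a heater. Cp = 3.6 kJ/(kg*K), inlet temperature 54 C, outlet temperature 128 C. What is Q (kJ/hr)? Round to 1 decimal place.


Q = m_dot * Cp * (T2 - T1)
Q = 131 * 3.6 * (128 - 54)
Q = 131 * 3.6 * 74
Q = 34898.4 kJ/hr


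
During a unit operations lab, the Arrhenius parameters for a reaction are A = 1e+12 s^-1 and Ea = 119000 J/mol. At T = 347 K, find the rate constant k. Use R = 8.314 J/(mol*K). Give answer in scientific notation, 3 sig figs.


k = A * exp(-Ea/(R*T))
k = 1e+12 * exp(-119000 / (8.314 * 347))
k = 1e+12 * exp(-41.248434)
k = 1.22e-06


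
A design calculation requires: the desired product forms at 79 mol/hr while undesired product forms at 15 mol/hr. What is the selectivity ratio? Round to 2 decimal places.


S = desired product rate / undesired product rate
S = 79 / 15
S = 5.27


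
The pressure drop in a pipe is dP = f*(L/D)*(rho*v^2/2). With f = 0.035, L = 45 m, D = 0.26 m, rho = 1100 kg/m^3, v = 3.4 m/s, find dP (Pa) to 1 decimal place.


dP = f * (L/D) * (rho*v^2/2)
dP = 0.035 * (45/0.26) * (1100*3.4^2/2)
L/D = 173.07692308
rho*v^2/2 = 1100*11.56/2 = 6358.0
dP = 0.035 * 173.07692308 * 6358.0
dP = 38514.8 Pa


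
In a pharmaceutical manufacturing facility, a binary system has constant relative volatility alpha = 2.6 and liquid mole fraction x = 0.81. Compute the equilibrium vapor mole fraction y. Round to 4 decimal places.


y = alpha*x / (1 + (alpha-1)*x)
y = 2.6*0.81 / (1 + (2.6-1)*0.81)
y = 2.106 / (1 + 1.296)
y = 2.106 / 2.296
y = 0.9172


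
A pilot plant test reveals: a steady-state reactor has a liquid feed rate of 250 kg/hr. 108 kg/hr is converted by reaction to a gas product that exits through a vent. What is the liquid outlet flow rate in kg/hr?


Steady-state mass balance on the main outlet: F_out = F_in - F_removed
F_out = 250 - 108
F_out = 142 kg/hr


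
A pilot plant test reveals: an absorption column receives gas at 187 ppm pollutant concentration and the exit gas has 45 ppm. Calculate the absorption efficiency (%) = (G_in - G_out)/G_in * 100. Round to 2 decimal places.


Efficiency = (G_in - G_out) / G_in * 100%
Efficiency = (187 - 45) / 187 * 100
Efficiency = 142 / 187 * 100
Efficiency = 75.94%


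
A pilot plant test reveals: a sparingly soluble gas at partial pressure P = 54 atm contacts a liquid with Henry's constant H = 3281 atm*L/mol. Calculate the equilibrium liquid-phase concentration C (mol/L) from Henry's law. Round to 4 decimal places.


C = P / H
C = 54 / 3281
C = 0.0165 mol/L


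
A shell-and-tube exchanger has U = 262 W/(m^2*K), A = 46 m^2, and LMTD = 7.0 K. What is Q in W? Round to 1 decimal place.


Q = U * A * LMTD
Q = 262 * 46 * 7.0
Q = 84364.0 W


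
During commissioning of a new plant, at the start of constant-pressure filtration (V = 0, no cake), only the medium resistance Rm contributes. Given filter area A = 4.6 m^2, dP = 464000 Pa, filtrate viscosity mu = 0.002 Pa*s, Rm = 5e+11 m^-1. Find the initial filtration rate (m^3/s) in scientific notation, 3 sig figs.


rate = A * dP / (mu * Rm)
rate = 4.6 * 464000 / (0.002 * 5e+11)
rate = 2134400.0 / 1.000e+09
rate = 2.13e-03 m^3/s


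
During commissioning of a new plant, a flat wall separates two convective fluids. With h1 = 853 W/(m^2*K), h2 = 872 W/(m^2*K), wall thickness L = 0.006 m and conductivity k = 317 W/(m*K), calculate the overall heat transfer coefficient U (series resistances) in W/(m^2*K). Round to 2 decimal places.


1/U = 1/h1 + L/k + 1/h2
1/U = 1/853 + 0.006/317 + 1/872
1/U = 0.0011723329 + 1.89274e-05 + 0.001146789
1/U = 0.0023380493
U = 427.71 W/(m^2*K)


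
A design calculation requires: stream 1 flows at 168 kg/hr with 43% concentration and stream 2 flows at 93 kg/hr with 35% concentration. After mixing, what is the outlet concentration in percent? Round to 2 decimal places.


Mass balance on solute: F1*x1 + F2*x2 = F3*x3
F3 = F1 + F2 = 168 + 93 = 261 kg/hr
x3 = (F1*x1 + F2*x2)/F3
x3 = (168*0.43 + 93*0.35) / 261
x3 = 40.15%


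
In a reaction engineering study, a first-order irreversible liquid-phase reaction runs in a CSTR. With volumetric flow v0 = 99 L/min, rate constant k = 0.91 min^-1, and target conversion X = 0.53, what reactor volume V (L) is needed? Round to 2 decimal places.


V = v0 * X / (k * (1 - X))
V = 99 * 0.53 / (0.91 * (1 - 0.53))
V = 52.47 / (0.91 * 0.47)
V = 52.47 / 0.4277
V = 122.68 L


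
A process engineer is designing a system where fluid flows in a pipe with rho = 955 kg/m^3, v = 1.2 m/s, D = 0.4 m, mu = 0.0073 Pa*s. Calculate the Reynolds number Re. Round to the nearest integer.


Re = rho * v * D / mu
Re = 955 * 1.2 * 0.4 / 0.0073
Re = 458.4 / 0.0073
Re = 62795


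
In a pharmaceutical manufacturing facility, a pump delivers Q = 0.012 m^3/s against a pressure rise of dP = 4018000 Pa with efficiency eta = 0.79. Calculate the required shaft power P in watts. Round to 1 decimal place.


P = Q * dP / eta
P = 0.012 * 4018000 / 0.79
P = 48216.0 / 0.79
P = 61032.9 W


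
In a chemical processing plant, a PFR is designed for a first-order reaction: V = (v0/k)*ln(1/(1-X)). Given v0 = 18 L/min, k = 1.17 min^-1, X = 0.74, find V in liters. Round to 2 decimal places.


V = (v0/k) * ln(1/(1-X))
V = (18/1.17) * ln(1/(1-0.74))
V = 15.384615 * ln(3.846154)
V = 15.384615 * 1.347074
V = 20.72 L


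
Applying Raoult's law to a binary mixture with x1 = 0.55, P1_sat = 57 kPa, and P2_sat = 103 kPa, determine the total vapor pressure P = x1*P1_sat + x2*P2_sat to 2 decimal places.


P = x1*P1_sat + x2*P2_sat
x2 = 1 - x1 = 1 - 0.55 = 0.45
P = 0.55*57 + 0.45*103
P = 31.35 + 46.35
P = 77.70 kPa


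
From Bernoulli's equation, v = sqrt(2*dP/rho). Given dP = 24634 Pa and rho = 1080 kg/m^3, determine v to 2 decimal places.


v = sqrt(2*dP/rho)
v = sqrt(2*24634/1080)
v = sqrt(45.618519)
v = 6.75 m/s


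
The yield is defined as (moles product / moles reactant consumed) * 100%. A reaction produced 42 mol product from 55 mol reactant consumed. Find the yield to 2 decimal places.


Yield = (moles product / moles consumed) * 100%
Yield = (42 / 55) * 100
Yield = 0.7636 * 100
Yield = 76.36%


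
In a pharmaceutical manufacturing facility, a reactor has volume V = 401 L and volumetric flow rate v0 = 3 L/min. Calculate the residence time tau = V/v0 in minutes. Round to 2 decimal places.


tau = V / v0
tau = 401 / 3
tau = 133.67 min


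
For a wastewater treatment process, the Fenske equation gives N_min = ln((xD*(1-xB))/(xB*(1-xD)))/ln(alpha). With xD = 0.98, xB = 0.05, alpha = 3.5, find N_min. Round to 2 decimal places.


N_min = ln((xD*(1-xB))/(xB*(1-xD))) / ln(alpha)
Numerator inside ln: 0.931 / 0.001 = 931.0
ln(931.0) = 6.836259
ln(alpha) = ln(3.5) = 1.252763
N_min = 6.836259 / 1.252763 = 5.46


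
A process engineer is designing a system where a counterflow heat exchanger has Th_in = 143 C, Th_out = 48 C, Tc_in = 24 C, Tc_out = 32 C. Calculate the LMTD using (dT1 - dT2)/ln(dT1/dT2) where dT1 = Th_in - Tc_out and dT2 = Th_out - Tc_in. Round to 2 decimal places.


dT1 = Th_in - Tc_out = 143 - 32 = 111
dT2 = Th_out - Tc_in = 48 - 24 = 24
LMTD = (dT1 - dT2) / ln(dT1/dT2)
LMTD = (111 - 24) / ln(111/24)
LMTD = 56.81 K


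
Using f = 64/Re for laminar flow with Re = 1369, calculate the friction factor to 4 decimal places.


f = 64 / Re
f = 64 / 1369
f = 0.0467


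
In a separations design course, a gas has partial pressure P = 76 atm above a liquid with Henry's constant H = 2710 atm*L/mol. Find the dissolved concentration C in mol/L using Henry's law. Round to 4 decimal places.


C = P / H
C = 76 / 2710
C = 0.0280 mol/L


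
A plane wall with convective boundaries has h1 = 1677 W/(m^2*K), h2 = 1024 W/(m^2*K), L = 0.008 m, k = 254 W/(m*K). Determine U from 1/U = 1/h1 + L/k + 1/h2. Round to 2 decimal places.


1/U = 1/h1 + L/k + 1/h2
1/U = 1/1677 + 0.008/254 + 1/1024
1/U = 0.0005963029 + 3.14961e-05 + 0.0009765625
1/U = 0.0016043615
U = 623.30 W/(m^2*K)


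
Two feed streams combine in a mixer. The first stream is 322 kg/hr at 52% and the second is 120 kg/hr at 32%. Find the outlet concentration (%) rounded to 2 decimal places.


Mass balance on solute: F1*x1 + F2*x2 = F3*x3
F3 = F1 + F2 = 322 + 120 = 442 kg/hr
x3 = (F1*x1 + F2*x2)/F3
x3 = (322*0.52 + 120*0.32) / 442
x3 = 46.57%


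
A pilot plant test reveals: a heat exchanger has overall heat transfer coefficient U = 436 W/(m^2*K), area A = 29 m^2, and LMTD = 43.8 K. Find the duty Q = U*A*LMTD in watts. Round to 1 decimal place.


Q = U * A * LMTD
Q = 436 * 29 * 43.8
Q = 553807.2 W


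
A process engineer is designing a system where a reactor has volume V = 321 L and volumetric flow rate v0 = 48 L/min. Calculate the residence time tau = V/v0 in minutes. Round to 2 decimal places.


tau = V / v0
tau = 321 / 48
tau = 6.69 min


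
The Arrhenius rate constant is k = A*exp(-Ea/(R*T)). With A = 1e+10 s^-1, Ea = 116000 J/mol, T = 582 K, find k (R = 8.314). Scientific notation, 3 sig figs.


k = A * exp(-Ea/(R*T))
k = 1e+10 * exp(-116000 / (8.314 * 582))
k = 1e+10 * exp(-23.973143)
k = 3.88e-01


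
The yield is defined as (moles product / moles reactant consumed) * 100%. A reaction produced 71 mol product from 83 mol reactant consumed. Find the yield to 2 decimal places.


Yield = (moles product / moles consumed) * 100%
Yield = (71 / 83) * 100
Yield = 0.8554 * 100
Yield = 85.54%


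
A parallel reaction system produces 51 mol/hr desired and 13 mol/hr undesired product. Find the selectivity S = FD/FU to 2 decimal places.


S = desired product rate / undesired product rate
S = 51 / 13
S = 3.92


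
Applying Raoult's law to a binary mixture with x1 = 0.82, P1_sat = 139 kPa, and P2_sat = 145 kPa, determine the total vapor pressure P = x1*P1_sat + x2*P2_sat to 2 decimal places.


P = x1*P1_sat + x2*P2_sat
x2 = 1 - x1 = 1 - 0.82 = 0.18
P = 0.82*139 + 0.18*145
P = 113.98 + 26.1
P = 140.08 kPa


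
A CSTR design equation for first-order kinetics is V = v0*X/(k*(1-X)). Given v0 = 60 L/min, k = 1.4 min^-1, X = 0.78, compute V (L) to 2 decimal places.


V = v0 * X / (k * (1 - X))
V = 60 * 0.78 / (1.4 * (1 - 0.78))
V = 46.8 / (1.4 * 0.22)
V = 46.8 / 0.308
V = 151.95 L


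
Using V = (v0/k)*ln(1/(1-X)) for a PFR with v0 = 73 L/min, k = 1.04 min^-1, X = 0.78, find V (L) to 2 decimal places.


V = (v0/k) * ln(1/(1-X))
V = (73/1.04) * ln(1/(1-0.78))
V = 70.192308 * ln(4.545455)
V = 70.192308 * 1.514128
V = 106.28 L


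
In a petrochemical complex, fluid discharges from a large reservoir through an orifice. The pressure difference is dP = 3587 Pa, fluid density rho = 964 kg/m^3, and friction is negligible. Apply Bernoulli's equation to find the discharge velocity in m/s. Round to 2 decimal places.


v = sqrt(2*dP/rho)
v = sqrt(2*3587/964)
v = sqrt(7.441909)
v = 2.73 m/s


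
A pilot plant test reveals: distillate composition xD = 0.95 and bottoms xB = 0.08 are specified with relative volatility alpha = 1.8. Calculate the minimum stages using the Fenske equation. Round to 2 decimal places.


N_min = ln((xD*(1-xB))/(xB*(1-xD))) / ln(alpha)
Numerator inside ln: 0.874 / 0.004 = 218.5
ln(218.5) = 5.386786
ln(alpha) = ln(1.8) = 0.587787
N_min = 5.386786 / 0.587787 = 9.16


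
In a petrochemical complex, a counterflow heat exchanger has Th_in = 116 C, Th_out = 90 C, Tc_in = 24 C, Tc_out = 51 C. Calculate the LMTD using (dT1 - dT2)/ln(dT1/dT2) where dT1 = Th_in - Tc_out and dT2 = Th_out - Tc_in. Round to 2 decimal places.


dT1 = Th_in - Tc_out = 116 - 51 = 65
dT2 = Th_out - Tc_in = 90 - 24 = 66
LMTD = (dT1 - dT2) / ln(dT1/dT2)
LMTD = (65 - 66) / ln(65/66)
LMTD = 65.50 K


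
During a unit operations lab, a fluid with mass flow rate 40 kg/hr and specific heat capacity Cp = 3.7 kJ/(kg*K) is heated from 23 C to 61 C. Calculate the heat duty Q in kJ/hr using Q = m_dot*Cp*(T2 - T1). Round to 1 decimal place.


Q = m_dot * Cp * (T2 - T1)
Q = 40 * 3.7 * (61 - 23)
Q = 40 * 3.7 * 38
Q = 5624.0 kJ/hr


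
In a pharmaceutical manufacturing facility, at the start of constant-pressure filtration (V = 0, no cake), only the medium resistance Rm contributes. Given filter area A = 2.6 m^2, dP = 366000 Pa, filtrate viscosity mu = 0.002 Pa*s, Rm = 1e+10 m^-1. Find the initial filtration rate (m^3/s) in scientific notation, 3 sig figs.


rate = A * dP / (mu * Rm)
rate = 2.6 * 366000 / (0.002 * 1e+10)
rate = 951600.0 / 2.000e+07
rate = 4.76e-02 m^3/s


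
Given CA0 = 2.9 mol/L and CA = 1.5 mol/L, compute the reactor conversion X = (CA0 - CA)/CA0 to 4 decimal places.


X = (CA0 - CA) / CA0
X = (2.9 - 1.5) / 2.9
X = 1.4 / 2.9
X = 0.4828


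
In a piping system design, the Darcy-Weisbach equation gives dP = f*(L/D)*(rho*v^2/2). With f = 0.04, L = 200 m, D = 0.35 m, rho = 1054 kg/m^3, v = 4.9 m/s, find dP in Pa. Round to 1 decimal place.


dP = f * (L/D) * (rho*v^2/2)
dP = 0.04 * (200/0.35) * (1054*4.9^2/2)
L/D = 571.42857143
rho*v^2/2 = 1054*24.01/2 = 12653.27
dP = 0.04 * 571.42857143 * 12653.27
dP = 289217.6 Pa


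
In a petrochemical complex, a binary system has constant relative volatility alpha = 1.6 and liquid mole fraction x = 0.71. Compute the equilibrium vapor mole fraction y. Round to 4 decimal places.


y = alpha*x / (1 + (alpha-1)*x)
y = 1.6*0.71 / (1 + (1.6-1)*0.71)
y = 1.136 / (1 + 0.426)
y = 1.136 / 1.426
y = 0.7966


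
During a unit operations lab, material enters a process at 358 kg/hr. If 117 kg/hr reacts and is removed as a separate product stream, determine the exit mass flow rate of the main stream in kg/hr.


Steady-state mass balance on the main outlet: F_out = F_in - F_removed
F_out = 358 - 117
F_out = 241 kg/hr


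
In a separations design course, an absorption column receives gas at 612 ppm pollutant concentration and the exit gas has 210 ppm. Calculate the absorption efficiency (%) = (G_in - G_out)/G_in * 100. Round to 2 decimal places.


Efficiency = (G_in - G_out) / G_in * 100%
Efficiency = (612 - 210) / 612 * 100
Efficiency = 402 / 612 * 100
Efficiency = 65.69%


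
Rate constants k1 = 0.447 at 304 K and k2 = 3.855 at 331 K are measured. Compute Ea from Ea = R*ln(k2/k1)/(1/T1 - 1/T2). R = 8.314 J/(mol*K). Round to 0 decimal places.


Ea = R * ln(k2/k1) / (1/T1 - 1/T2)
ln(k2/k1) = ln(3.855/0.447) = 2.1545677
1/T1 - 1/T2 = 1/304 - 1/331 = 0.000268325648
Ea = 8.314 * 2.1545677 / 0.000268325648
Ea = 66759 J/mol


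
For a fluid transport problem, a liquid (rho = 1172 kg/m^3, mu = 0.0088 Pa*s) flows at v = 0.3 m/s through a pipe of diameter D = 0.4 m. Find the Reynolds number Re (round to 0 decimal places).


Re = rho * v * D / mu
Re = 1172 * 0.3 * 0.4 / 0.0088
Re = 140.64 / 0.0088
Re = 15982


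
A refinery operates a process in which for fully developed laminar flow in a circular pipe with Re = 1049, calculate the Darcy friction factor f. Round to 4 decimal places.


f = 64 / Re
f = 64 / 1049
f = 0.0610


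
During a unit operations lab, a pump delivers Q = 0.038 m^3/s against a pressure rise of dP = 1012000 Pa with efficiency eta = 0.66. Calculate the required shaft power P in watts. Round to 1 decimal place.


P = Q * dP / eta
P = 0.038 * 1012000 / 0.66
P = 38456.0 / 0.66
P = 58266.7 W


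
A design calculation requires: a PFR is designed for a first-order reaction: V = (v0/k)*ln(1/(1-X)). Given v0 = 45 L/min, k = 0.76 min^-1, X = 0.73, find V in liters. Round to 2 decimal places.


V = (v0/k) * ln(1/(1-X))
V = (45/0.76) * ln(1/(1-0.73))
V = 59.210526 * ln(3.703704)
V = 59.210526 * 1.309333
V = 77.53 L


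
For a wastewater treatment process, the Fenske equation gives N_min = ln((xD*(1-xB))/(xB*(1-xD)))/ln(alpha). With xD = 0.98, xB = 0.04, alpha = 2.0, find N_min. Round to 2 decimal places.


N_min = ln((xD*(1-xB))/(xB*(1-xD))) / ln(alpha)
Numerator inside ln: 0.9408 / 0.0008 = 1176.0
ln(1176.0) = 7.069874
ln(alpha) = ln(2.0) = 0.693147
N_min = 7.069874 / 0.693147 = 10.20


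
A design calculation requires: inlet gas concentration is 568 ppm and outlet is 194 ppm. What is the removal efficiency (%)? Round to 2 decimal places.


Efficiency = (G_in - G_out) / G_in * 100%
Efficiency = (568 - 194) / 568 * 100
Efficiency = 374 / 568 * 100
Efficiency = 65.85%


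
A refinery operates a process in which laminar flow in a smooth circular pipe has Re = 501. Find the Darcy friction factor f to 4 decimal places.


f = 64 / Re
f = 64 / 501
f = 0.1277


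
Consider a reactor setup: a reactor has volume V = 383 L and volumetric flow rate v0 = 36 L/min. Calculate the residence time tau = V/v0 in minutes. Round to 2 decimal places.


tau = V / v0
tau = 383 / 36
tau = 10.64 min


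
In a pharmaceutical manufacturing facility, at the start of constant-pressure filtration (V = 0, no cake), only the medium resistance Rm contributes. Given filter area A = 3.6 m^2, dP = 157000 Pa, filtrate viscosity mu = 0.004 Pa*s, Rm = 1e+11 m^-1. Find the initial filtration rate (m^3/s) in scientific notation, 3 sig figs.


rate = A * dP / (mu * Rm)
rate = 3.6 * 157000 / (0.004 * 1e+11)
rate = 565200.0 / 4.000e+08
rate = 1.41e-03 m^3/s


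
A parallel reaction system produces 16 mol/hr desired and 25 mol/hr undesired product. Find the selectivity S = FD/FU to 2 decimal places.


S = desired product rate / undesired product rate
S = 16 / 25
S = 0.64


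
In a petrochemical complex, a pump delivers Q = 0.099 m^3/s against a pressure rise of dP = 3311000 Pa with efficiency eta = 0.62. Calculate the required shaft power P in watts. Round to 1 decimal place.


P = Q * dP / eta
P = 0.099 * 3311000 / 0.62
P = 327789.0 / 0.62
P = 528691.9 W


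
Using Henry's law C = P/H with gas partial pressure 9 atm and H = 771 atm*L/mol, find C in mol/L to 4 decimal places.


C = P / H
C = 9 / 771
C = 0.0117 mol/L


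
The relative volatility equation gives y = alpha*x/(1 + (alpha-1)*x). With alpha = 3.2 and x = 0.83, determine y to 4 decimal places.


y = alpha*x / (1 + (alpha-1)*x)
y = 3.2*0.83 / (1 + (3.2-1)*0.83)
y = 2.656 / (1 + 1.826)
y = 2.656 / 2.826
y = 0.9398


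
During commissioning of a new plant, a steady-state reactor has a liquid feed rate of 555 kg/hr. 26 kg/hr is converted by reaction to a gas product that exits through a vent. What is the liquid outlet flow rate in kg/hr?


Steady-state mass balance on the main outlet: F_out = F_in - F_removed
F_out = 555 - 26
F_out = 529 kg/hr


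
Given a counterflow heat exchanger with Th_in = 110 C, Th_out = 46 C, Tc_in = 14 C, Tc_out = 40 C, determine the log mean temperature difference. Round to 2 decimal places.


dT1 = Th_in - Tc_out = 110 - 40 = 70
dT2 = Th_out - Tc_in = 46 - 14 = 32
LMTD = (dT1 - dT2) / ln(dT1/dT2)
LMTD = (70 - 32) / ln(70/32)
LMTD = 48.55 K


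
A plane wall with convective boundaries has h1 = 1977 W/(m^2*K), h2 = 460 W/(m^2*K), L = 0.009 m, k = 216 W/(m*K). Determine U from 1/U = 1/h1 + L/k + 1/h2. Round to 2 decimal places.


1/U = 1/h1 + L/k + 1/h2
1/U = 1/1977 + 0.009/216 + 1/460
1/U = 0.0005058169 + 4.16667e-05 + 0.002173913
1/U = 0.0027213966
U = 367.46 W/(m^2*K)


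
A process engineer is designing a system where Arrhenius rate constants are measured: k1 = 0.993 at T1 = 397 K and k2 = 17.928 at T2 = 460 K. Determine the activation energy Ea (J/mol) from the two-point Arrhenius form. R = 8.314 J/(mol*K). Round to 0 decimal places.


Ea = R * ln(k2/k1) / (1/T1 - 1/T2)
ln(k2/k1) = ln(17.928/0.993) = 2.8933884
1/T1 - 1/T2 = 1/397 - 1/460 = 0.000344978644
Ea = 8.314 * 2.8933884 / 0.000344978644
Ea = 69731 J/mol


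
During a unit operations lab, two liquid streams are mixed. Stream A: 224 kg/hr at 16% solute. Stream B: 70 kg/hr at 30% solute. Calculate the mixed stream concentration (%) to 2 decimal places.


Mass balance on solute: F1*x1 + F2*x2 = F3*x3
F3 = F1 + F2 = 224 + 70 = 294 kg/hr
x3 = (F1*x1 + F2*x2)/F3
x3 = (224*0.16 + 70*0.3) / 294
x3 = 19.33%


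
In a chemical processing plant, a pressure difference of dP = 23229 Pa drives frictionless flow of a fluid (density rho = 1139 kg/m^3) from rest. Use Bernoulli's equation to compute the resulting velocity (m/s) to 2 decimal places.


v = sqrt(2*dP/rho)
v = sqrt(2*23229/1139)
v = sqrt(40.788411)
v = 6.39 m/s


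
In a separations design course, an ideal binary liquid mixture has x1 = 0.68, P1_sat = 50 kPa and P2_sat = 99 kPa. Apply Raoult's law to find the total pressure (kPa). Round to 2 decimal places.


P = x1*P1_sat + x2*P2_sat
x2 = 1 - x1 = 1 - 0.68 = 0.32
P = 0.68*50 + 0.32*99
P = 34.0 + 31.68
P = 65.68 kPa


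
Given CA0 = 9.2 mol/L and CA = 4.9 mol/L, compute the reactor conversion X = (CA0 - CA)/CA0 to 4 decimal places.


X = (CA0 - CA) / CA0
X = (9.2 - 4.9) / 9.2
X = 4.3 / 9.2
X = 0.4674


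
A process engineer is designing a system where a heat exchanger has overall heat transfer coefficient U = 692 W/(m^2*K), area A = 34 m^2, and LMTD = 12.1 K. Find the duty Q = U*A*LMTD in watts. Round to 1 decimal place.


Q = U * A * LMTD
Q = 692 * 34 * 12.1
Q = 284688.8 W


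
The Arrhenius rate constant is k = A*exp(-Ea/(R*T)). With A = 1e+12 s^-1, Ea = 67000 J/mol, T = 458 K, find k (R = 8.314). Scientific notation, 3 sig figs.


k = A * exp(-Ea/(R*T))
k = 1e+12 * exp(-67000 / (8.314 * 458))
k = 1e+12 * exp(-17.595406)
k = 2.28e+04


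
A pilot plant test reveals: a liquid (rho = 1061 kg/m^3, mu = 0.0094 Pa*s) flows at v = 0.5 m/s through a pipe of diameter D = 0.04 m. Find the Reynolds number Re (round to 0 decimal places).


Re = rho * v * D / mu
Re = 1061 * 0.5 * 0.04 / 0.0094
Re = 21.22 / 0.0094
Re = 2257


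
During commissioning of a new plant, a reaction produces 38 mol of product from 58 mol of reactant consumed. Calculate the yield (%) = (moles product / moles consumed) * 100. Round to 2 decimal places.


Yield = (moles product / moles consumed) * 100%
Yield = (38 / 58) * 100
Yield = 0.6552 * 100
Yield = 65.52%
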